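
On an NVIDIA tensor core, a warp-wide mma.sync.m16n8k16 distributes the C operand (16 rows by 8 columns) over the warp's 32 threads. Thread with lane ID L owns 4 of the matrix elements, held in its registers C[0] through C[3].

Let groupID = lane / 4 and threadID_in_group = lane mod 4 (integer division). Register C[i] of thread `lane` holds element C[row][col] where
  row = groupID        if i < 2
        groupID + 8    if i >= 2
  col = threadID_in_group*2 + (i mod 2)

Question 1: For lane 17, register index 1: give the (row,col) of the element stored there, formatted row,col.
4,3

lane 17: grp=4 (17/4), tig=1 (17%4)
i=1: r=4+0=4, c=1*2+1=3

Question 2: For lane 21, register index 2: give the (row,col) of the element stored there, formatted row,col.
13,2

lane 21->21/4=5, 21 mod 4=1
i=2  r:5+8->13  c:2·1+0->2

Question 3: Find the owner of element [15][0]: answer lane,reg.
28,2

r:15=>grp=7,rB=1  c:0=>tig=0,lo=0
L=7*4+0=28  i=1*2+0=2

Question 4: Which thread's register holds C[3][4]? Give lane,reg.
14,0

r=3→G=3,rhi=0  c=4→T=2,p=0
L=3*4+2=14  i=0*2+0=0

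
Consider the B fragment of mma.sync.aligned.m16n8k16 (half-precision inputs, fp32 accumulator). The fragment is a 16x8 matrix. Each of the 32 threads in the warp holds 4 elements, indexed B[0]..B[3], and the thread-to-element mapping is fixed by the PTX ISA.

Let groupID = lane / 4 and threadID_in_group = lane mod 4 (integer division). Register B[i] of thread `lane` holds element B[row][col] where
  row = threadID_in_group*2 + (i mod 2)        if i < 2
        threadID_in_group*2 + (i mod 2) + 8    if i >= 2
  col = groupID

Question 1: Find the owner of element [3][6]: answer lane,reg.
25,1

c=6→G=6  r=3→rhi=0,T=1,p=1
L=6*4+1=25  i=0*2+1=1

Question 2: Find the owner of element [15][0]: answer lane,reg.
c:0=>grp=0  r:15=>rB=1,tig=3,lo=1
L=0*4+3=3  i=1*2+1=3

3,3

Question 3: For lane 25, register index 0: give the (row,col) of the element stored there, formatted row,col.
25: g=6,t=1
[0] (1*2+0+0,6) = (2,6)

2,6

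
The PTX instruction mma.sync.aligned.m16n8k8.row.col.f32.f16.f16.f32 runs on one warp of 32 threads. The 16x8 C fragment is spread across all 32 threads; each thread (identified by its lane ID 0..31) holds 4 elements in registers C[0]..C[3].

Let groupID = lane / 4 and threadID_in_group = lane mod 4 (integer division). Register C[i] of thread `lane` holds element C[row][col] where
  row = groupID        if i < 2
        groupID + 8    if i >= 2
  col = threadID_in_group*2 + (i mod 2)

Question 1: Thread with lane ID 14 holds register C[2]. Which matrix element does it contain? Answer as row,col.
L=14⇒gr=14>>2=3, th=14&3=2
[2]⇒row 3+8=11  col 2·2+0=4

11,4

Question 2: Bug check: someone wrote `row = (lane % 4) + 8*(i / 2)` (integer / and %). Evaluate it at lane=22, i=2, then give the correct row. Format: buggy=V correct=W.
buggy=10 correct=13

`(lane % 4) + 8*(i / 2)`[22,2]->10
22: g=5,t=2
[2] (5+8,2*2+0) = (13,4)
row: 10 vs 13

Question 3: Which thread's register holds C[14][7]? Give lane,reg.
27,3

r=14→G=6,rhi=1  c=7→T=3,p=1
L=6*4+3=27  i=1*2+1=3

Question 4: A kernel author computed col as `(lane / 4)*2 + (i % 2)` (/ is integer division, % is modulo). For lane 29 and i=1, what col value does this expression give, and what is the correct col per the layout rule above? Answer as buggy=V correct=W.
`(lane / 4)*2 + (i % 2)`[29,1]=>15
lane 29: grp=7 (29/4), tig=1 (29%4)
i=1: r=7+0=7, c=1*2+1=3
col: 15 vs 3

buggy=15 correct=3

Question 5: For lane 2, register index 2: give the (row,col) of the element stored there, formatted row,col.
8,4

2: G=0,T=2
[2] (0+8,2*2+0) = (8,4)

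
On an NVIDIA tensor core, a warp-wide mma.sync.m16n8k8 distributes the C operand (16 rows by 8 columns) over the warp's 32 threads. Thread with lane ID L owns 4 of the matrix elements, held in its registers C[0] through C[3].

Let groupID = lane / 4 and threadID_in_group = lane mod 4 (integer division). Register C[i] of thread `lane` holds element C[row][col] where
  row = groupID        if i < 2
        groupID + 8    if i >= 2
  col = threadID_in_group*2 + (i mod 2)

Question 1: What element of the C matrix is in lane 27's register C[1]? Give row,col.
L=27→G=27>>2=6, T=27&3=3
[1]→row 6+0=6  col 3·2+1=7

6,7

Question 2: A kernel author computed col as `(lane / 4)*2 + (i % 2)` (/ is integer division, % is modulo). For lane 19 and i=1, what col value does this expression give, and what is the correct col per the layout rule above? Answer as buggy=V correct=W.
buggy=9 correct=7

`(lane / 4)*2 + (i % 2)`[19,1]⇒9
lane 19: gr=4 (19/4), th=3 (19%4)
i=1: r=4+0=4, c=3*2+1=7
col: 9 vs 7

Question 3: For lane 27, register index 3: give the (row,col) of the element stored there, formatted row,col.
14,7

lane 27: gid=6 (27/4), tid=3 (27%4)
i=3: r=6+8=14, c=3*2+1=7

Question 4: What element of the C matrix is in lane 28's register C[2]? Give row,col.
lane 28: gr=7 (28/4), th=0 (28%4)
i=2: r=7+8=15, c=0*2+0=0

15,0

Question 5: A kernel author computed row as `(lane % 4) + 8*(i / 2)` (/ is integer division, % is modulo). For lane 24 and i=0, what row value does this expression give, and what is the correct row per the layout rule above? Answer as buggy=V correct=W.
buggy=0 correct=6

`(lane % 4) + 8*(i / 2)`[24,0]->0
lane 24->24/4=6, 24 mod 4=0
i=0  r:6+0->6  c:2·0+0->0
row: 0 vs 6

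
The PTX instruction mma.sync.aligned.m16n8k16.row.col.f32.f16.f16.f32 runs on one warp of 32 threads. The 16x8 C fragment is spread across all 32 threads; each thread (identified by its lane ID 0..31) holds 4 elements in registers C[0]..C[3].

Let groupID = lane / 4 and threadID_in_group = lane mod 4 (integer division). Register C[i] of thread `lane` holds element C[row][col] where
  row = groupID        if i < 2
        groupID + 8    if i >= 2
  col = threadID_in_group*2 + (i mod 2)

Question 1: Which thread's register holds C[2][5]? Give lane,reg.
10,1

r=2⇒gr=2,Rb=0  c=5⇒th=2,odd=1
L=2*4+2=10  i=0*2+1=1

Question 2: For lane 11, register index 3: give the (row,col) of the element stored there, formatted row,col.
L=11->g=11>>2=2, t=11&3=3
[3]->row 2+8=10  col 3·2+1=7

10,7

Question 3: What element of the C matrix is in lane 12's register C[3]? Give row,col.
11,1

lane 12->12/4=3, 12 mod 4=0
i=3  r:3+8->11  c:2·0+1->1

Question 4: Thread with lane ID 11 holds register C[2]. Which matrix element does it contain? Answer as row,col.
10,6

lane 11→11/4=2, 11 mod 4=3
i=2  r:2+8→10  c:2·3+0→6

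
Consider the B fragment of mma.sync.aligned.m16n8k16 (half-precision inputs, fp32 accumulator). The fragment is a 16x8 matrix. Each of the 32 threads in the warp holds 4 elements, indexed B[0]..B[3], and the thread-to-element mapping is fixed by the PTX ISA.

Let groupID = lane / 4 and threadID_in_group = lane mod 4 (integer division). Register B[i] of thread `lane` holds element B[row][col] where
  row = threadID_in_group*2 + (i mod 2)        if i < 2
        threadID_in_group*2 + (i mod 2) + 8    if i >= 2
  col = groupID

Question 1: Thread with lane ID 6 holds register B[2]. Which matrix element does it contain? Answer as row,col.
L=6->gid=6>>2=1, tid=6&3=2
[2]->row 2·2+0+8=12  col gid=1

12,1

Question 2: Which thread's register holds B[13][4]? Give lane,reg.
18,3

c=4⇒gr=4  r=13⇒Rb=1,th=2,odd=1
L=4*4+2=18  i=1*2+1=3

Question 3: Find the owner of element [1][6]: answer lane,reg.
24,1

c:6=>grp=6  r:1=>rB=0,tig=0,lo=1
L=6*4+0=24  i=0*2+1=1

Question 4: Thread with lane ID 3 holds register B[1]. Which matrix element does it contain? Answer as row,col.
7,0

3: gr=0,th=3
[1] (3*2+1+0,0) = (7,0)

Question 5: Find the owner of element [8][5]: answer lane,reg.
c=5⇒gr=5  r=8⇒Rb=1,th=0,odd=0
L=5*4+0=20  i=1*2+0=2

20,2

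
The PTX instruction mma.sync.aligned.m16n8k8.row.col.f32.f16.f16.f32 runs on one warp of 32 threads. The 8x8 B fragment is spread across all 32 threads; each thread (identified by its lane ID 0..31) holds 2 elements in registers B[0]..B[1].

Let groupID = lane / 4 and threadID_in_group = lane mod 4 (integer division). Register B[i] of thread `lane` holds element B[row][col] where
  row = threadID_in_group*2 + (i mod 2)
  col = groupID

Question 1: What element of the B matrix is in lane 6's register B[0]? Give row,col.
6: gid=1,tid=2
[0] (2*2+0,1) = (4,1)

4,1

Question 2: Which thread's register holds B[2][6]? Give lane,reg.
c=6->g=6  r=2->t=1,b0=0
L=6*4+1=25  i=0=0

25,0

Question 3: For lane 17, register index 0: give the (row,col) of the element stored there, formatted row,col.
17: G=4,T=1
[0] (1*2+0,4) = (2,4)

2,4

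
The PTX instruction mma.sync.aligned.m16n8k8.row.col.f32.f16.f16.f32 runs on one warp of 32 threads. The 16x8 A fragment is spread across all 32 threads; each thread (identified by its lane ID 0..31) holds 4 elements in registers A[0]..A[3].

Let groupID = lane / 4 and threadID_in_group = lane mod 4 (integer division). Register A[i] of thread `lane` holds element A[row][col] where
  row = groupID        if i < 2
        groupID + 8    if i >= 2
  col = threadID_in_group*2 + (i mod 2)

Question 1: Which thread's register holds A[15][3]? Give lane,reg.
r=15⇒gr=7,Rb=1  c=3⇒th=1,odd=1
L=7*4+1=29  i=1*2+1=3

29,3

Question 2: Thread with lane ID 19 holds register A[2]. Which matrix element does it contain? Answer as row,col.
12,6

L=19->gid=19>>2=4, tid=19&3=3
[2]->row 4+8=12  col 3·2+0=6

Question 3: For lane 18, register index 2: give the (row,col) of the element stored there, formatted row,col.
18: gid=4,tid=2
[2] (4+8,2*2+0) = (12,4)

12,4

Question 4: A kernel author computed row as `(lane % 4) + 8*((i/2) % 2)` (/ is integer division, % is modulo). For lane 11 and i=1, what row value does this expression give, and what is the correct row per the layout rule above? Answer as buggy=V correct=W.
`(lane % 4) + 8*((i/2) % 2)`[11,1]->3
lane 11->11/4=2, 11 mod 4=3
i=1  r:2+0->2  c:2·3+1->7
row: 3 vs 2

buggy=3 correct=2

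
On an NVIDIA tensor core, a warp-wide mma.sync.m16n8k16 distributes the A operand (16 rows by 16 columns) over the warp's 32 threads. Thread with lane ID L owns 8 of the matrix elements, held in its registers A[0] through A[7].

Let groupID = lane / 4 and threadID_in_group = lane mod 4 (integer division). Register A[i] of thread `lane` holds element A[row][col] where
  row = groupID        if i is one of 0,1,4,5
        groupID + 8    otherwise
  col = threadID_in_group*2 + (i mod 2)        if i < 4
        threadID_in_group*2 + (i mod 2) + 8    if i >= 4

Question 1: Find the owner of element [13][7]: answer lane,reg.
23,3

r=13->g=5,rb=1  c=7->cb=0,t=3,b0=1
L=5*4+3=23  i=0*4+1*2+1=3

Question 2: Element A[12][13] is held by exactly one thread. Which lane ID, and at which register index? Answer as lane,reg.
r=12→G=4,rhi=1  c=13→chi=1,T=2,p=1
L=4*4+2=18  i=1*4+1*2+1=7

18,7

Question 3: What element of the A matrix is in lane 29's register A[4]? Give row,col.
7,10

lane 29→29/4=7, 29 mod 4=1
i=4  r:7+0→7  c:2·1+0+8→10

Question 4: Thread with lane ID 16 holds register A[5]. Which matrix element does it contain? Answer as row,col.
16: grp=4,tig=0
[5] (4+0,0*2+1+8) = (4,9)

4,9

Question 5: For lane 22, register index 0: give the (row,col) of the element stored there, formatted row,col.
5,4

lane 22: grp=5 (22/4), tig=2 (22%4)
i=0: r=5+0=5, c=2*2+0+0=4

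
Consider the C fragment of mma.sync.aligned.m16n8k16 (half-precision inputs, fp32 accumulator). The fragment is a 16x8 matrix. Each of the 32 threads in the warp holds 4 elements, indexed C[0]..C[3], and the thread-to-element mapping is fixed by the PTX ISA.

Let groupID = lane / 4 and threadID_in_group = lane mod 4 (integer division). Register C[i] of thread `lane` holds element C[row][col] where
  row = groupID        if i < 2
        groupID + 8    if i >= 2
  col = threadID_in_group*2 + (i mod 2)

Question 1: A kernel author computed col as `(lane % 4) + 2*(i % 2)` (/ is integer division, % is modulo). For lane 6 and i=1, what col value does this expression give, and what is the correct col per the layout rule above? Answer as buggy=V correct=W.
buggy=4 correct=5

`(lane % 4) + 2*(i % 2)`[6,1]=>4
6: grp=1,tig=2
[1] (1+0,2*2+1) = (1,5)
col: 4 vs 5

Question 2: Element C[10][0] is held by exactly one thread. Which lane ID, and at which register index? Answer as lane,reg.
r=10->g=2,rb=1  c=0->t=0,b0=0
L=2*4+0=8  i=1*2+0=2

8,2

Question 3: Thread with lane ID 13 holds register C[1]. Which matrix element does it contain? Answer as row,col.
lane 13⇒13/4=3, 13 mod 4=1
i=1  r:3+0⇒3  c:2·1+1⇒3

3,3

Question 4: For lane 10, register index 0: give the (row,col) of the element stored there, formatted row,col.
2,4

lane 10→10/4=2, 10 mod 4=2
i=0  r:2+0→2  c:2·2+0→4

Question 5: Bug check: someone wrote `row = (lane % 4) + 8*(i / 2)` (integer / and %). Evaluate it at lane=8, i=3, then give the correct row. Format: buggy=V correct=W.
buggy=8 correct=10

`(lane % 4) + 8*(i / 2)`[8,3]->8
lane 8: gid=2 (8/4), tid=0 (8%4)
i=3: r=2+8=10, c=0*2+1=1
row: 8 vs 10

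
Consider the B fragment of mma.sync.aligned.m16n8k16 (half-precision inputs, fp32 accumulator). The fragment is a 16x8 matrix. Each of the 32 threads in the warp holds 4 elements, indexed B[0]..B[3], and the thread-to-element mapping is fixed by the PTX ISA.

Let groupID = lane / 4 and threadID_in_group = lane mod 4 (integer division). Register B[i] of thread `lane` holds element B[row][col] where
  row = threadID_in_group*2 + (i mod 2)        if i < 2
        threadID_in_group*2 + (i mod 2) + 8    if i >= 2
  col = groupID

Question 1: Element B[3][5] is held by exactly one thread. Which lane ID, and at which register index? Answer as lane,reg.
c=5->g=5  r=3->rb=0,t=1,b0=1
L=5*4+1=21  i=0*2+1=1

21,1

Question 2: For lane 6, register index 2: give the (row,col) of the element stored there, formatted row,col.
L=6→G=6>>2=1, T=6&3=2
[2]→row 2·2+0+8=12  col G=1

12,1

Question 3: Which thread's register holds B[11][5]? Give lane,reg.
21,3

c:5=>grp=5  r:11=>rB=1,tig=1,lo=1
L=5*4+1=21  i=1*2+1=3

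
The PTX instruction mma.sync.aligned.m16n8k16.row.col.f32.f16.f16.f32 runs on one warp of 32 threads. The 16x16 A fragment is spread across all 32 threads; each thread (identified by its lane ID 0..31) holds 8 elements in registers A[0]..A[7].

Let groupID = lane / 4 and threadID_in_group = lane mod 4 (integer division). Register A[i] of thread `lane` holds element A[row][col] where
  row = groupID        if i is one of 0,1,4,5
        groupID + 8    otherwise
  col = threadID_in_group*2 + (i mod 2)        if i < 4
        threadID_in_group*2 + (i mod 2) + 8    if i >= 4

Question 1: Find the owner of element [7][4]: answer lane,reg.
30,0

r: 7->gid=7,r8=0  c: 4->c8=0,tid=2,i&1=0
L=7*4+2=30  i=0*4+0*2+0=0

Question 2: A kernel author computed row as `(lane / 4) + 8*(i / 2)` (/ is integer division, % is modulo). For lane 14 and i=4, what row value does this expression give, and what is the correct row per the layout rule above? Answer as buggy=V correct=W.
buggy=19 correct=3

`(lane / 4) + 8*(i / 2)`[14,4]->19
lane 14->14/4=3, 14 mod 4=2
i=4  r:3+0->3  c:2·2+0+8->12
row: 19 vs 3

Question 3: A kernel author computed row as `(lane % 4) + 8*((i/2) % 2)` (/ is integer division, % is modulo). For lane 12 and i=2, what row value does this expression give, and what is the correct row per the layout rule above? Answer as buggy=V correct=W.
buggy=8 correct=11

`(lane % 4) + 8*((i/2) % 2)`[12,2]⇒8
12: gr=3,th=0
[2] (3+8,0*2+0+0) = (11,0)
row: 8 vs 11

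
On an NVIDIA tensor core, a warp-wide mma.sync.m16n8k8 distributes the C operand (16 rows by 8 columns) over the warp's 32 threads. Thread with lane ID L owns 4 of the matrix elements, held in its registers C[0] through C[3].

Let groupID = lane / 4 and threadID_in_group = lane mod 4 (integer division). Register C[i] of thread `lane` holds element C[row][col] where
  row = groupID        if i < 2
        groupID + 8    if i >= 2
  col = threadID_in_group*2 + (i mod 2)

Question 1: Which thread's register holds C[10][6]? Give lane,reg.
11,2

r=10→G=2,rhi=1  c=6→T=3,p=0
L=2*4+3=11  i=1*2+0=2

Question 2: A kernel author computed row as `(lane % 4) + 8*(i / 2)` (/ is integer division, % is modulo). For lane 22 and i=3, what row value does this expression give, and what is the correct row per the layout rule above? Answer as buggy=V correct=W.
`(lane % 4) + 8*(i / 2)`[22,3]=>10
L=22=>grp=22>>2=5, tig=22&3=2
[3]=>row 5+8=13  col 2·2+1=5
row: 10 vs 13

buggy=10 correct=13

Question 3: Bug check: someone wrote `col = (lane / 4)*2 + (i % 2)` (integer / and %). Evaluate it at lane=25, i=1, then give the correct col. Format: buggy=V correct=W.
buggy=13 correct=3

`(lane / 4)*2 + (i % 2)`[25,1]⇒13
25: gr=6,th=1
[1] (6+0,1*2+1) = (6,3)
col: 13 vs 3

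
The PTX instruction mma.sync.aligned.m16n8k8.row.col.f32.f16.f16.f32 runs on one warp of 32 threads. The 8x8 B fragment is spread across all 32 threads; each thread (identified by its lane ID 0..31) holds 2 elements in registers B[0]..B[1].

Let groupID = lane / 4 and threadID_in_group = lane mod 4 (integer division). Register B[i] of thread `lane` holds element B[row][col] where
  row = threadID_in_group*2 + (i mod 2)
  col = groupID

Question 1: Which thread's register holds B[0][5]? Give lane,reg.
20,0

c=5⇒gr=5  r=0⇒th=0,odd=0
L=5*4+0=20  i=0=0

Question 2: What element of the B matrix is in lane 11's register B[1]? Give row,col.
L=11→G=11>>2=2, T=11&3=3
[1]→row 3·2+1=7  col G=2

7,2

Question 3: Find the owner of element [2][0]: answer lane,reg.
1,0

c:0=>grp=0  r:2=>tig=1,lo=0
L=0*4+1=1  i=0=0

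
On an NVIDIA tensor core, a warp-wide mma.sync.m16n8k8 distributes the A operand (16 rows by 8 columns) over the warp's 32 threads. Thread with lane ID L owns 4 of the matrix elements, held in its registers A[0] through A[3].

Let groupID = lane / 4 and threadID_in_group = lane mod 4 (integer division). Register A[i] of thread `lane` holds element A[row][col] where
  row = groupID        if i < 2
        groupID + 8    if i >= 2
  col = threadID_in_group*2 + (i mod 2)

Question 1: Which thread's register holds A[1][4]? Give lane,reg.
r=1⇒gr=1,Rb=0  c=4⇒th=2,odd=0
L=1*4+2=6  i=0*2+0=0

6,0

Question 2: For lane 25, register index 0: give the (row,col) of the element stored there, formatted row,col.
lane 25->25/4=6, 25 mod 4=1
i=0  r:6+0->6  c:2·1+0->2

6,2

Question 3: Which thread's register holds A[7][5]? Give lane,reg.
r=7⇒gr=7,Rb=0  c=5⇒th=2,odd=1
L=7*4+2=30  i=0*2+1=1

30,1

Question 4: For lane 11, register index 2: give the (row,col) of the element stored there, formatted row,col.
10,6

11: G=2,T=3
[2] (2+8,3*2+0) = (10,6)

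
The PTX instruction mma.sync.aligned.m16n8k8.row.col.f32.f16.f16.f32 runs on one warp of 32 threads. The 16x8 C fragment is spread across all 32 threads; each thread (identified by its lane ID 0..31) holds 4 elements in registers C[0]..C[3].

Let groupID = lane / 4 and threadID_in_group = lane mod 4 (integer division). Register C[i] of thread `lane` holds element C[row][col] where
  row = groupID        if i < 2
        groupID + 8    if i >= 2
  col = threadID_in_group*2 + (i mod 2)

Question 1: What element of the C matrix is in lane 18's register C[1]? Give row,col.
4,5

lane 18→18/4=4, 18 mod 4=2
i=1  r:4+0→4  c:2·2+1→5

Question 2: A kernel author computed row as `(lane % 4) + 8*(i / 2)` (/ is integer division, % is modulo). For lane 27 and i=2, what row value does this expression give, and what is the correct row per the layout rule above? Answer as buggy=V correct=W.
buggy=11 correct=14

`(lane % 4) + 8*(i / 2)`[27,2]->11
lane 27: gid=6 (27/4), tid=3 (27%4)
i=2: r=6+8=14, c=3*2+0=6
row: 11 vs 14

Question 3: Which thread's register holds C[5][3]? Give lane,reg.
r: 5->gid=5,r8=0  c: 3->tid=1,i&1=1
L=5*4+1=21  i=0*2+1=1

21,1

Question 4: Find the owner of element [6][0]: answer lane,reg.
r: 6->gid=6,r8=0  c: 0->tid=0,i&1=0
L=6*4+0=24  i=0*2+0=0

24,0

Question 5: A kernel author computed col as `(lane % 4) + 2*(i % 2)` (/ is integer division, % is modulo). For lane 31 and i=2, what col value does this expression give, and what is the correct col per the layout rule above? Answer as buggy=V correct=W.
`(lane % 4) + 2*(i % 2)`[31,2]=>3
lane 31=>31/4=7, 31 mod 4=3
i=2  r:7+8=>15  c:2·3+0=>6
col: 3 vs 6

buggy=3 correct=6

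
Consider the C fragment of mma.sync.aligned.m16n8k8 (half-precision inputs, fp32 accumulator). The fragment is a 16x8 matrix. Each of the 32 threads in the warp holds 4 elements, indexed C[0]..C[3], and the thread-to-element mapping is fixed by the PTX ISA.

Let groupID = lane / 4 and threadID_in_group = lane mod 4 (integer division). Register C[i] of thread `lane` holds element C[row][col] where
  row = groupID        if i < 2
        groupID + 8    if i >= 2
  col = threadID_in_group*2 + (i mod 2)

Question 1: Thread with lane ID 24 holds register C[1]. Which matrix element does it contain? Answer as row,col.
lane 24→24/4=6, 24 mod 4=0
i=1  r:6+0→6  c:2·0+1→1

6,1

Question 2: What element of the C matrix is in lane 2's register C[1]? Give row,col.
0,5

L=2->gid=2>>2=0, tid=2&3=2
[1]->row 0+0=0  col 2·2+1=5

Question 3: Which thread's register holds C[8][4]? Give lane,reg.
2,2

r:8=>grp=0,rB=1  c:4=>tig=2,lo=0
L=0*4+2=2  i=1*2+0=2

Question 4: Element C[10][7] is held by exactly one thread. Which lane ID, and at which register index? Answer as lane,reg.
r=10→G=2,rhi=1  c=7→T=3,p=1
L=2*4+3=11  i=1*2+1=3

11,3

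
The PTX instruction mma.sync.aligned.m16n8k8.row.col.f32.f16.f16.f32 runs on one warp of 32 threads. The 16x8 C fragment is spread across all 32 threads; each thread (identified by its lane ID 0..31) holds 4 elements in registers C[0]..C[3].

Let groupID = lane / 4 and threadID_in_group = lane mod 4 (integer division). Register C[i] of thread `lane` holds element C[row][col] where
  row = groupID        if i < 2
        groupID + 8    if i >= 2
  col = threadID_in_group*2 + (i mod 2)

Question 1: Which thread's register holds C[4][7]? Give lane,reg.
19,1

r=4→G=4,rhi=0  c=7→T=3,p=1
L=4*4+3=19  i=0*2+1=1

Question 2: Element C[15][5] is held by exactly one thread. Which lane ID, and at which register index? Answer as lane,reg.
30,3

r=15⇒gr=7,Rb=1  c=5⇒th=2,odd=1
L=7*4+2=30  i=1*2+1=3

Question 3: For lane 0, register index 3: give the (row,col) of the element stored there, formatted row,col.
lane 0: grp=0 (0/4), tig=0 (0%4)
i=3: r=0+8=8, c=0*2+1=1

8,1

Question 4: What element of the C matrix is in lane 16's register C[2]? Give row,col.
12,0

16: gr=4,th=0
[2] (4+8,0*2+0) = (12,0)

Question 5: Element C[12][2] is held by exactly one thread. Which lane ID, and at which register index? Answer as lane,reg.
r=12⇒gr=4,Rb=1  c=2⇒th=1,odd=0
L=4*4+1=17  i=1*2+0=2

17,2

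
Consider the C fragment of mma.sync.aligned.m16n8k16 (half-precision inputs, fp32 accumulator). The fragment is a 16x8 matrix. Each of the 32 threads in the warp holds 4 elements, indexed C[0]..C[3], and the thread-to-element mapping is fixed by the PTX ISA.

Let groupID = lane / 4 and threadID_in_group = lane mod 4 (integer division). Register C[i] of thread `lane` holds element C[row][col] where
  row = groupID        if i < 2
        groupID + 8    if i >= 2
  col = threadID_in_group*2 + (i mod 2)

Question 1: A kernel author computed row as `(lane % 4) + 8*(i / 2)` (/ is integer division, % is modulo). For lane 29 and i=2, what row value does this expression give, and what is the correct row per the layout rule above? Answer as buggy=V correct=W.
`(lane % 4) + 8*(i / 2)`[29,2]⇒9
L=29⇒gr=29>>2=7, th=29&3=1
[2]⇒row 7+8=15  col 1·2+0=2
row: 9 vs 15

buggy=9 correct=15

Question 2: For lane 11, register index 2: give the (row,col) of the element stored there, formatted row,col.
10,6

lane 11: gid=2 (11/4), tid=3 (11%4)
i=2: r=2+8=10, c=3*2+0=6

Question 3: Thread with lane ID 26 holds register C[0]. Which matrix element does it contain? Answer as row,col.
lane 26: grp=6 (26/4), tig=2 (26%4)
i=0: r=6+0=6, c=2*2+0=4

6,4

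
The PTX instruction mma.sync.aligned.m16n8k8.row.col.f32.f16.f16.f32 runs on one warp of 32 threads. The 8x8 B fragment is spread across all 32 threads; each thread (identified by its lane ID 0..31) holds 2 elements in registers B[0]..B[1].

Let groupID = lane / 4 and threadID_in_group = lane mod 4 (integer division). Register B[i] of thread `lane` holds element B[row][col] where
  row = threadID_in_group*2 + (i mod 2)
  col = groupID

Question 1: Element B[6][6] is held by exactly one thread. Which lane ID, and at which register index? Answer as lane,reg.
c=6⇒gr=6  r=6⇒th=3,odd=0
L=6*4+3=27  i=0=0

27,0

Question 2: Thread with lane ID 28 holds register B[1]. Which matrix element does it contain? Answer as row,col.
lane 28→28/4=7, 28 mod 4=0
i=1  r:2·0+1→1  c:7

1,7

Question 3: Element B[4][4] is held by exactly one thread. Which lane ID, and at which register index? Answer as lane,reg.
c: 4->gid=4  r: 4->tid=2,i&1=0
L=4*4+2=18  i=0=0

18,0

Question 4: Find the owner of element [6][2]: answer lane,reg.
c: 2->gid=2  r: 6->tid=3,i&1=0
L=2*4+3=11  i=0=0

11,0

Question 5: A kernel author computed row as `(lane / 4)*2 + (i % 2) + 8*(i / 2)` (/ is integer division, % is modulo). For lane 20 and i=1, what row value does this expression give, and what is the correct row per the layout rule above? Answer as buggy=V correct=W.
buggy=11 correct=1

`(lane / 4)*2 + (i % 2) + 8*(i / 2)`[20,1]->11
lane 20->20/4=5, 20 mod 4=0
i=1  r:2·0+1->1  c:5
row: 11 vs 1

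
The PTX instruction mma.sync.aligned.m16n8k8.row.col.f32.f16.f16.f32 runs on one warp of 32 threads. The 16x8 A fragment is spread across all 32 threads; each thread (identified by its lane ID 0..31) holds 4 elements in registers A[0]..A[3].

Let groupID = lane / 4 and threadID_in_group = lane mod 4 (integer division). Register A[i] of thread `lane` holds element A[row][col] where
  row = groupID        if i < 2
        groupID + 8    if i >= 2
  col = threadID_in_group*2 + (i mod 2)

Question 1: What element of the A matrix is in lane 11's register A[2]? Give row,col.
lane 11: grp=2 (11/4), tig=3 (11%4)
i=2: r=2+8=10, c=3*2+0=6

10,6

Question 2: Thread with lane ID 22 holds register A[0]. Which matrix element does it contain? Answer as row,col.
5,4

22: gr=5,th=2
[0] (5+0,2*2+0) = (5,4)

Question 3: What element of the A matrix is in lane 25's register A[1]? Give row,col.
6,3

lane 25: gr=6 (25/4), th=1 (25%4)
i=1: r=6+0=6, c=1*2+1=3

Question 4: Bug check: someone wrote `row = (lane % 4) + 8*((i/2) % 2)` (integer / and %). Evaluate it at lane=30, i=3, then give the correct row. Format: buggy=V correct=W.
buggy=10 correct=15

`(lane % 4) + 8*((i/2) % 2)`[30,3]⇒10
lane 30: gr=7 (30/4), th=2 (30%4)
i=3: r=7+8=15, c=2*2+1=5
row: 10 vs 15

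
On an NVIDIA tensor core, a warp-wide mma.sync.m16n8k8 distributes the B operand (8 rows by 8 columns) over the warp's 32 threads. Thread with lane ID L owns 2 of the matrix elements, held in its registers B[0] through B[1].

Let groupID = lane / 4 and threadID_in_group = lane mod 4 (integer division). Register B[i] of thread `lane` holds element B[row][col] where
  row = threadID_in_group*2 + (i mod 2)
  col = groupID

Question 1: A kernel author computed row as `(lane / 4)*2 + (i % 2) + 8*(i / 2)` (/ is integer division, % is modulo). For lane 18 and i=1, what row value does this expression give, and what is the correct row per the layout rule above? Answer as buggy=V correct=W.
buggy=9 correct=5

`(lane / 4)*2 + (i % 2) + 8*(i / 2)`[18,1]→9
lane 18→18/4=4, 18 mod 4=2
i=1  r:2·2+1→5  c:4
row: 9 vs 5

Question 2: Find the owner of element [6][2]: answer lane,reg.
11,0

c: 2->gid=2  r: 6->tid=3,i&1=0
L=2*4+3=11  i=0=0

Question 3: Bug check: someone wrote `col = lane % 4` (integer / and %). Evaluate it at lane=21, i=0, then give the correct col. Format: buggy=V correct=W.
`lane % 4`[21,0]->1
lane 21->21/4=5, 21 mod 4=1
i=0  r:2·1+0->2  c:5
col: 1 vs 5

buggy=1 correct=5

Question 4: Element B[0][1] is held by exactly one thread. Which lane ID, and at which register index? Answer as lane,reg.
c: 1->gid=1  r: 0->tid=0,i&1=0
L=1*4+0=4  i=0=0

4,0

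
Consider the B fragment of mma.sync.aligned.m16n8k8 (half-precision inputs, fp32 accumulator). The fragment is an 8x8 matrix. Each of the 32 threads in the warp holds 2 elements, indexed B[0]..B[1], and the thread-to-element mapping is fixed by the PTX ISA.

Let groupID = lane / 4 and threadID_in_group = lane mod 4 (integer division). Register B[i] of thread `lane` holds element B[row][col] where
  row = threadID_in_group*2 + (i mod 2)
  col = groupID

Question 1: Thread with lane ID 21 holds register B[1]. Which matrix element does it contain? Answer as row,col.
21: G=5,T=1
[1] (1*2+1,5) = (3,5)

3,5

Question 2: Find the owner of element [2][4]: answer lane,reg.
17,0

c=4→G=4  r=2→T=1,p=0
L=4*4+1=17  i=0=0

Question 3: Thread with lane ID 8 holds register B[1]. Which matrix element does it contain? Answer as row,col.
1,2

L=8=>grp=8>>2=2, tig=8&3=0
[1]=>row 0·2+1=1  col grp=2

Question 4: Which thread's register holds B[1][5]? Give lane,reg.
c:5=>grp=5  r:1=>tig=0,lo=1
L=5*4+0=20  i=1=1

20,1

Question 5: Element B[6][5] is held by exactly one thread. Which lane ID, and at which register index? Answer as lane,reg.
23,0

c:5=>grp=5  r:6=>tig=3,lo=0
L=5*4+3=23  i=0=0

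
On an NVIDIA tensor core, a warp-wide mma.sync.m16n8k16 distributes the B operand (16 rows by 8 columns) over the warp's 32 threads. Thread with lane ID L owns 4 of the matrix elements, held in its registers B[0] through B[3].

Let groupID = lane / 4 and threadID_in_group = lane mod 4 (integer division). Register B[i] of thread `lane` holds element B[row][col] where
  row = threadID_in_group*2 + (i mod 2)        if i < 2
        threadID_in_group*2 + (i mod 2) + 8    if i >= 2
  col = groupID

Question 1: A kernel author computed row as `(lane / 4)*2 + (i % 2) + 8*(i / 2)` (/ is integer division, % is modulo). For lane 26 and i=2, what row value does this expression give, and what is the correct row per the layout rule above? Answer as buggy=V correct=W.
`(lane / 4)*2 + (i % 2) + 8*(i / 2)`[26,2]⇒20
L=26⇒gr=26>>2=6, th=26&3=2
[2]⇒row 2·2+0+8=12  col gr=6
row: 20 vs 12

buggy=20 correct=12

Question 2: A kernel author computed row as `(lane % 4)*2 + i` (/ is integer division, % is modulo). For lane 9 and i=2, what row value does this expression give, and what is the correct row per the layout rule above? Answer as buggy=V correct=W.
buggy=4 correct=10

`(lane % 4)*2 + i`[9,2]->4
lane 9: g=2 (9/4), t=1 (9%4)
i=2: r=1*2+0+8=10, c=g=2
row: 4 vs 10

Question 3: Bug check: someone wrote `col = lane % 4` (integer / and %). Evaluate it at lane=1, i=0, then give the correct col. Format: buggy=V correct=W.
`lane % 4`[1,0]⇒1
lane 1⇒1/4=0, 1 mod 4=1
i=0  r:2·1+0+0⇒2  c:0
col: 1 vs 0

buggy=1 correct=0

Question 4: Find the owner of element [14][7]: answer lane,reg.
31,2

c:7=>grp=7  r:14=>rB=1,tig=3,lo=0
L=7*4+3=31  i=1*2+0=2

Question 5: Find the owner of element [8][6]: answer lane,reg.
c=6->g=6  r=8->rb=1,t=0,b0=0
L=6*4+0=24  i=1*2+0=2

24,2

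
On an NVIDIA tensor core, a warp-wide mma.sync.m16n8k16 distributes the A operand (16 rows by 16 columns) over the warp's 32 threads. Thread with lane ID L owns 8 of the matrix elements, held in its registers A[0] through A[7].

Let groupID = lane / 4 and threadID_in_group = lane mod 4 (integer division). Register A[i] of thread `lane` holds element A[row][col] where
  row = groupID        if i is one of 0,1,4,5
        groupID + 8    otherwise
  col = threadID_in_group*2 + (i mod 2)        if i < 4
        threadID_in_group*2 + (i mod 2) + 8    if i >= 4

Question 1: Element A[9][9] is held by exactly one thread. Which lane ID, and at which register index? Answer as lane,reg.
r=9→G=1,rhi=1  c=9→chi=1,T=0,p=1
L=1*4+0=4  i=1*4+1*2+1=7

4,7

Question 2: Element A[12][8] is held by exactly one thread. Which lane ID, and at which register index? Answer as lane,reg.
16,6

r=12⇒gr=4,Rb=1  c=8⇒Cb=1,th=0,odd=0
L=4*4+0=16  i=1*4+1*2+0=6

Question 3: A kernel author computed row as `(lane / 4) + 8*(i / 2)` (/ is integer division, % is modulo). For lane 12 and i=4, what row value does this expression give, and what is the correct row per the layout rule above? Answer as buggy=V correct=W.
buggy=19 correct=3

`(lane / 4) + 8*(i / 2)`[12,4]=>19
12: grp=3,tig=0
[4] (3+0,0*2+0+8) = (3,8)
row: 19 vs 3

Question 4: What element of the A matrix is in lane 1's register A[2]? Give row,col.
1: gr=0,th=1
[2] (0+8,1*2+0+0) = (8,2)

8,2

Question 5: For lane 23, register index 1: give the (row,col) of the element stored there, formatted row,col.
5,7

L=23→G=23>>2=5, T=23&3=3
[1]→row 5+0=5  col 3·2+1+0=7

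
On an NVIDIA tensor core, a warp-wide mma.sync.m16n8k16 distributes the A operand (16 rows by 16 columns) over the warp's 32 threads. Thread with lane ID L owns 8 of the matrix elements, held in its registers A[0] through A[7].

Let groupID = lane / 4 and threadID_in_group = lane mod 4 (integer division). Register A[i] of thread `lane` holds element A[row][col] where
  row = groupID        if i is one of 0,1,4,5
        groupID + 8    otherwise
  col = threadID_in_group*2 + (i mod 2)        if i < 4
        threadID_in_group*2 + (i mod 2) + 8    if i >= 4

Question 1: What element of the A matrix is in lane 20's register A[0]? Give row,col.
20: g=5,t=0
[0] (5+0,0*2+0+0) = (5,0)

5,0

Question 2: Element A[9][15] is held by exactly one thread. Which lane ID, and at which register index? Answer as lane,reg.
7,7

r:9=>grp=1,rB=1  c:15=>cB=1,tig=3,lo=1
L=1*4+3=7  i=1*4+1*2+1=7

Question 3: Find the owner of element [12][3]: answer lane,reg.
17,3

r=12→G=4,rhi=1  c=3→chi=0,T=1,p=1
L=4*4+1=17  i=0*4+1*2+1=3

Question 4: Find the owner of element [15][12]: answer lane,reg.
r: 15->gid=7,r8=1  c: 12->c8=1,tid=2,i&1=0
L=7*4+2=30  i=1*4+1*2+0=6

30,6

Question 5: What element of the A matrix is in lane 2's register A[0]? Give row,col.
0,4

lane 2=>2/4=0, 2 mod 4=2
i=0  r:0+0=>0  c:2·2+0+0=>4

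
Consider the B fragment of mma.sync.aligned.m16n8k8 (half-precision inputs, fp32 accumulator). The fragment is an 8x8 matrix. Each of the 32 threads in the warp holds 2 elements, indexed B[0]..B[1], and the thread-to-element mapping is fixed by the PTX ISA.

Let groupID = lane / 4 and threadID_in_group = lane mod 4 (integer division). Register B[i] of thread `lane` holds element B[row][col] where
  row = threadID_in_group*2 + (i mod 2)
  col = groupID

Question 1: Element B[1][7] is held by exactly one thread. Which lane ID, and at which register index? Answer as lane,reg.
28,1

c:7=>grp=7  r:1=>tig=0,lo=1
L=7*4+0=28  i=1=1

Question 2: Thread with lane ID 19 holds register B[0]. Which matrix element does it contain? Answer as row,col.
6,4

lane 19→19/4=4, 19 mod 4=3
i=0  r:2·3+0→6  c:4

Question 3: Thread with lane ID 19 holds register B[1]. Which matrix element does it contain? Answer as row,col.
lane 19: G=4 (19/4), T=3 (19%4)
i=1: r=3*2+1=7, c=G=4

7,4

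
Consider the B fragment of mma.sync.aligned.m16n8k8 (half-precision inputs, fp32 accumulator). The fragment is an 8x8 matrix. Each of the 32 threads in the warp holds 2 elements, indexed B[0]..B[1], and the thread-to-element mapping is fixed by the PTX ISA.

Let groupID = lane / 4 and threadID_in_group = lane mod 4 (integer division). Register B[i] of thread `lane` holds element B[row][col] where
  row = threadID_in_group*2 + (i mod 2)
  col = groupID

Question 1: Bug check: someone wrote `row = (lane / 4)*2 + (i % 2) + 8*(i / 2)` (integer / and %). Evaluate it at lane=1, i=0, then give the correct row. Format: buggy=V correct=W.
buggy=0 correct=2

`(lane / 4)*2 + (i % 2) + 8*(i / 2)`[1,0]=>0
L=1=>grp=1>>2=0, tig=1&3=1
[0]=>row 1·2+0=2  col grp=0
row: 0 vs 2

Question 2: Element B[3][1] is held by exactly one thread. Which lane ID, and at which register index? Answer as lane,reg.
c:1=>grp=1  r:3=>tig=1,lo=1
L=1*4+1=5  i=1=1

5,1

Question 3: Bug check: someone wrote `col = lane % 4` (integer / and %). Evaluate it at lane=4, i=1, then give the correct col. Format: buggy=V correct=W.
buggy=0 correct=1

`lane % 4`[4,1]->0
4: g=1,t=0
[1] (0*2+1,1) = (1,1)
col: 0 vs 1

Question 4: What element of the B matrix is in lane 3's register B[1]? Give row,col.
7,0

L=3->g=3>>2=0, t=3&3=3
[1]->row 3·2+1=7  col g=0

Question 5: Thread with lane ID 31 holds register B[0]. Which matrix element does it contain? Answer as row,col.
6,7

lane 31->31/4=7, 31 mod 4=3
i=0  r:2·3+0->6  c:7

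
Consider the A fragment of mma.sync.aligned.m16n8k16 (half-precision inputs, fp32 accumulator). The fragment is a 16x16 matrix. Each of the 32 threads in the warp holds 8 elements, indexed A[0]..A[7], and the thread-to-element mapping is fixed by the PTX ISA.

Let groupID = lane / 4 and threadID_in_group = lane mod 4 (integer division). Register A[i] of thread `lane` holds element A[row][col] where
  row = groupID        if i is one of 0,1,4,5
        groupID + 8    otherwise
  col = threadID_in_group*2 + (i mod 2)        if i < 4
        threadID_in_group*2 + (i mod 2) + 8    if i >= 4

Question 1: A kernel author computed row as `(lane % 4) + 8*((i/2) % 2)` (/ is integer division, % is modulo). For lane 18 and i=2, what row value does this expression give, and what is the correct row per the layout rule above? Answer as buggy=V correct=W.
buggy=10 correct=12

`(lane % 4) + 8*((i/2) % 2)`[18,2]→10
lane 18: G=4 (18/4), T=2 (18%4)
i=2: r=4+8=12, c=2*2+0+0=4
row: 10 vs 12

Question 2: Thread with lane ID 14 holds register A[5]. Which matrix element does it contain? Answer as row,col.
3,13

14: gid=3,tid=2
[5] (3+0,2*2+1+8) = (3,13)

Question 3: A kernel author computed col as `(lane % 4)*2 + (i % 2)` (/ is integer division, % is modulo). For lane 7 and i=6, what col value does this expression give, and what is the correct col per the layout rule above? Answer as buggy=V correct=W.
`(lane % 4)*2 + (i % 2)`[7,6]=>6
lane 7=>7/4=1, 7 mod 4=3
i=6  r:1+8=>9  c:2·3+0+8=>14
col: 6 vs 14

buggy=6 correct=14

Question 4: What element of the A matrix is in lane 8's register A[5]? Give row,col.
2,9

lane 8: G=2 (8/4), T=0 (8%4)
i=5: r=2+0=2, c=0*2+1+8=9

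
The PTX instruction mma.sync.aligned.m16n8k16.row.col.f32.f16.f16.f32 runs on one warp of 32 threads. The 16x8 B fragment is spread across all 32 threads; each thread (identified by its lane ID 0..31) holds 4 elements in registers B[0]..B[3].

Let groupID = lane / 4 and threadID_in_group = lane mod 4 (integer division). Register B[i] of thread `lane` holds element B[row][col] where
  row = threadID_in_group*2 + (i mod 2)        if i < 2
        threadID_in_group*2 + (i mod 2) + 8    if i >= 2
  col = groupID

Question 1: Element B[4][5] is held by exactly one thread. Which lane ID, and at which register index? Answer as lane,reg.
c=5→G=5  r=4→rhi=0,T=2,p=0
L=5*4+2=22  i=0*2+0=0

22,0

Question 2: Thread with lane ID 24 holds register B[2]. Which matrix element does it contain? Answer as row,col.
lane 24: g=6 (24/4), t=0 (24%4)
i=2: r=0*2+0+8=8, c=g=6

8,6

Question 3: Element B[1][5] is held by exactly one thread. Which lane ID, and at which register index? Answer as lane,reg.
c=5→G=5  r=1→rhi=0,T=0,p=1
L=5*4+0=20  i=0*2+1=1

20,1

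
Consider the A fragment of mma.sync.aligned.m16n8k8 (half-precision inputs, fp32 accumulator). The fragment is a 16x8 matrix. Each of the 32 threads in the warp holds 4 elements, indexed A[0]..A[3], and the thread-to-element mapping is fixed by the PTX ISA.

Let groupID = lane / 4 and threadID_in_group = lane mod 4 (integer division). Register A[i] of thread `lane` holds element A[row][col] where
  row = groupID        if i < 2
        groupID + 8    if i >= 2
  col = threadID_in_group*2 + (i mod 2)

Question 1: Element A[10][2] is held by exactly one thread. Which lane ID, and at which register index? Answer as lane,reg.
9,2

r=10->g=2,rb=1  c=2->t=1,b0=0
L=2*4+1=9  i=1*2+0=2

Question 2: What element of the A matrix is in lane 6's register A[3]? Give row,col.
9,5

lane 6: G=1 (6/4), T=2 (6%4)
i=3: r=1+8=9, c=2*2+1=5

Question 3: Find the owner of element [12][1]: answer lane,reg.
16,3

r=12->g=4,rb=1  c=1->t=0,b0=1
L=4*4+0=16  i=1*2+1=3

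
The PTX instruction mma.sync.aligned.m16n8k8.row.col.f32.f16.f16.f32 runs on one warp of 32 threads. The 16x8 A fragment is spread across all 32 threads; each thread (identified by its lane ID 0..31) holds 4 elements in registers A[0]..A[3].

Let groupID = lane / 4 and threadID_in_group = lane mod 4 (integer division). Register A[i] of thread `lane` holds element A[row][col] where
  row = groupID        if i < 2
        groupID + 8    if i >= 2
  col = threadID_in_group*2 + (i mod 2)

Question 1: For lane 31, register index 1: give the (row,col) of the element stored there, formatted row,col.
31: gid=7,tid=3
[1] (7+0,3*2+1) = (7,7)

7,7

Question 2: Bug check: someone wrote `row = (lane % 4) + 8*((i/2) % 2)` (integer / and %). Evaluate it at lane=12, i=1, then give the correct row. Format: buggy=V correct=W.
`(lane % 4) + 8*((i/2) % 2)`[12,1]→0
L=12→G=12>>2=3, T=12&3=0
[1]→row 3+0=3  col 0·2+1=1
row: 0 vs 3

buggy=0 correct=3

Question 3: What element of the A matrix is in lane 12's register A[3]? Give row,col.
lane 12=>12/4=3, 12 mod 4=0
i=3  r:3+8=>11  c:2·0+1=>1

11,1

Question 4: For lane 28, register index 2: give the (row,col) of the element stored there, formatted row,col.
lane 28: grp=7 (28/4), tig=0 (28%4)
i=2: r=7+8=15, c=0*2+0=0

15,0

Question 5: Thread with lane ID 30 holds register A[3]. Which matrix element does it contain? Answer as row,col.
30: gr=7,th=2
[3] (7+8,2*2+1) = (15,5)

15,5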